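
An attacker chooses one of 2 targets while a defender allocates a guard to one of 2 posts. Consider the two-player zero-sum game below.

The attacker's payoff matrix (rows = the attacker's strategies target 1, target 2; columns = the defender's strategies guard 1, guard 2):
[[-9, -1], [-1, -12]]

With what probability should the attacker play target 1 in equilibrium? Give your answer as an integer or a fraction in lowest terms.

Row minima are -9 and -12, so the attacker's maximin is -9; column maxima are -1 and -1, so the defender's minimax is -1. These differ, so the equilibrium is in mixed strategies.
Let the attacker play target 1 with probability p. The defender is indifferent when −9p − (1−p) = −p − 12(1−p), giving p = 11/19.

11/19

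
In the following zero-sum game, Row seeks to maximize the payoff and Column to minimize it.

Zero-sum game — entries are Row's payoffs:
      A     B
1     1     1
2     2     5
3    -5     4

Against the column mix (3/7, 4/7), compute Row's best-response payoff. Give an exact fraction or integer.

1: (1)·(3/7) + (1)·(4/7) = 1.
2: (2)·(3/7) + (5)·(4/7) = 26/7.
3: (-5)·(3/7) + (4)·(4/7) = 1/7.
The best pure response is 2 with expected payoff 26/7.

26/7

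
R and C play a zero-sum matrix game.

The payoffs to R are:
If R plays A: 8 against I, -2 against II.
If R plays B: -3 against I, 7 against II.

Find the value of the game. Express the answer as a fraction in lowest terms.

5/2

Row minima are -2 and -3, so R's maximin is -2; column maxima are 8 and 7, so C's minimax is 7. These differ, so the equilibrium is in mixed strategies.
Let R play A with probability p. C is indifferent when 8p − 3(1−p) = −2p + 7(1−p), giving p = 1/2.
Let C play I with probability q. R is indifferent when 8q − 2(1−q) = −3q + 7(1−q), giving q = 9/20.
The value is 8·(9/20) + (-2)·(11/20) = 5/2.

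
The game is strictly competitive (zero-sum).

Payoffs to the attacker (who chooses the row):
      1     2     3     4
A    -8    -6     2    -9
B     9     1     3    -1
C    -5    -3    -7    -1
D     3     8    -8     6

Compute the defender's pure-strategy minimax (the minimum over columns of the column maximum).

3

The worst case (largest entry) in each column is 1: 9, 2: 8, 3: 3, 4: 6.
The best (smallest) of these is 3.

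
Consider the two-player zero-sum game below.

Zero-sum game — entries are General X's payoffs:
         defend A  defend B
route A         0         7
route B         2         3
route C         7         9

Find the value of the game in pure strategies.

7

Row minima: 0, 2, 7 → General X's maximin is 7.
Column maxima: 7, 9 → General Y's minimax is 7.
They coincide at (route C, defend A), so the value is 7.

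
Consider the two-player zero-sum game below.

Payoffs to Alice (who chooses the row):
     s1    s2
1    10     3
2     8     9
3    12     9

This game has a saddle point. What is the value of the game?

9

Row minima: 3, 8, 9 → Alice's maximin is 9.
Column maxima: 12, 9 → Bob's minimax is 9.
They coincide at (3, s2), so the value is 9.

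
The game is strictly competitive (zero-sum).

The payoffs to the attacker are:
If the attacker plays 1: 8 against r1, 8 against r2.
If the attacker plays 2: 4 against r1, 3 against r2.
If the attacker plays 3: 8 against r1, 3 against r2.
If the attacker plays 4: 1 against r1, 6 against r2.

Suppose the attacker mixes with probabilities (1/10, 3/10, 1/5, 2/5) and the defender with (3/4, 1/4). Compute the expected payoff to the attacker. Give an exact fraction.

Against (3/4, 1/4), each row's expected payoff is 1: 8; 2: 15/4; 3: 27/4; 4: 9/4.
Taking the (1/10, 3/10, 1/5, 2/5)-weighted average: (1/10)·(8) + (3/10)·(15/4) + (1/5)·(27/4) + (2/5)·(9/4) = 167/40.

167/40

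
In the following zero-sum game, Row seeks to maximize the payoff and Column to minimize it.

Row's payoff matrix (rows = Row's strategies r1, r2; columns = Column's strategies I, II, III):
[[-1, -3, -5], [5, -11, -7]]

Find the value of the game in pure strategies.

Row minima: -5, -11 → Row's maximin is -5.
Column maxima: 5, -3, -5 → Column's minimax is -5.
They coincide at (r1, III), so the value is -5.

-5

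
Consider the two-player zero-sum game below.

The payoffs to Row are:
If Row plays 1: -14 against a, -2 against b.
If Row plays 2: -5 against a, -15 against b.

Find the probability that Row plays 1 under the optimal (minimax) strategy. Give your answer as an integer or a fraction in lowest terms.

5/11

Row minima are -14 and -15, so Row's maximin is -14; column maxima are -5 and -2, so Column's minimax is -5. These differ, so the equilibrium is in mixed strategies.
Let Row play 1 with probability p. Column is indifferent when −14p − 5(1−p) = −2p − 15(1−p), giving p = 5/11.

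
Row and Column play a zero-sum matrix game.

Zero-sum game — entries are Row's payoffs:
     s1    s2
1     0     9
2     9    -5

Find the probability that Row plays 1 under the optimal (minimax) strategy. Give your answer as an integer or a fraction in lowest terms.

Row minima are 0 and -5, so Row's maximin is 0; column maxima are 9 and 9, so Column's minimax is 9. These differ, so the equilibrium is in mixed strategies.
Let Row play 1 with probability p. Column is indifferent when 9(1−p) = 9p − 5(1−p), giving p = 14/23.

14/23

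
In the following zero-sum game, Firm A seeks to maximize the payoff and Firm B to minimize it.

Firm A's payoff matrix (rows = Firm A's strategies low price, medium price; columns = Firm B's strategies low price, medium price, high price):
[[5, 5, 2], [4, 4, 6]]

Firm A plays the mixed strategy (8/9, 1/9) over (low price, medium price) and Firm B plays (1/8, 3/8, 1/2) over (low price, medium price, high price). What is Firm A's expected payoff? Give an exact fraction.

Against (1/8, 3/8, 1/2), each row's expected payoff is low price: 7/2; medium price: 5.
Taking the (8/9, 1/9)-weighted average: (8/9)·(7/2) + (1/9)·(5) = 11/3.

11/3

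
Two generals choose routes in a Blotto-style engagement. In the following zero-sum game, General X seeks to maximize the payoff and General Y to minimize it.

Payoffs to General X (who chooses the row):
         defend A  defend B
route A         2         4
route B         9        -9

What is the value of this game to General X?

Row minima are 2 and -9, so General X's maximin is 2; column maxima are 9 and 4, so General Y's minimax is 4. These differ, so the equilibrium is in mixed strategies.
Let General X play route A with probability p. General Y is indifferent when 2p + 9(1−p) = 4p − 9(1−p), giving p = 9/10.
Let General Y play defend A with probability q. General X is indifferent when 2q + 4(1−q) = 9q − 9(1−q), giving q = 13/20.
The value is 2·(13/20) + (4)·(7/20) = 27/10.

27/10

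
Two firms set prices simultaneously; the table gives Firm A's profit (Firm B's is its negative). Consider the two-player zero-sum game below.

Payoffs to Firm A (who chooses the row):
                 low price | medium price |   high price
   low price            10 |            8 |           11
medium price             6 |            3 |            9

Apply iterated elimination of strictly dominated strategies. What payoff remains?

Column high price is strictly dominated by low price for Firm B (10<11, 6<9); eliminate high price.
Column low price is strictly dominated by medium price for Firm B (8<10, 3<6); eliminate low price.
Row medium price is strictly dominated by row low price (8>3); eliminate medium price.
Only (low price, medium price) remains, with payoff 8.

8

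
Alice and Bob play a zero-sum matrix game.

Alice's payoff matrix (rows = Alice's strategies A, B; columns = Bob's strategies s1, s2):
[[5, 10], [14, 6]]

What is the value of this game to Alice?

110/13

Row minima are 5 and 6, so Alice's maximin is 6; column maxima are 14 and 10, so Bob's minimax is 10. These differ, so the equilibrium is in mixed strategies.
Let Alice play A with probability p. Bob is indifferent when 5p + 14(1−p) = 10p + 6(1−p), giving p = 8/13.
Let Bob play s1 with probability q. Alice is indifferent when 5q + 10(1−q) = 14q + 6(1−q), giving q = 4/13.
The value is 5·(4/13) + (10)·(9/13) = 110/13.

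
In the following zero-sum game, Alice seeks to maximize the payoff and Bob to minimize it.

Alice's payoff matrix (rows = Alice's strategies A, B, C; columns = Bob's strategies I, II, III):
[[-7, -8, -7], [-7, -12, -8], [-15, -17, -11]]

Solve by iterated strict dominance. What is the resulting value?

Column I is strictly dominated by II for Bob (-8<-7, -12<-7, -17<-15); eliminate I.
Column III is strictly dominated by II for Bob (-8<-7, -12<-8, -17<-11); eliminate III.
Row C is strictly dominated by row A (-8>-17); eliminate C.
Row B is strictly dominated by row A (-8>-12); eliminate B.
Only (A, II) remains, with payoff -8.

-8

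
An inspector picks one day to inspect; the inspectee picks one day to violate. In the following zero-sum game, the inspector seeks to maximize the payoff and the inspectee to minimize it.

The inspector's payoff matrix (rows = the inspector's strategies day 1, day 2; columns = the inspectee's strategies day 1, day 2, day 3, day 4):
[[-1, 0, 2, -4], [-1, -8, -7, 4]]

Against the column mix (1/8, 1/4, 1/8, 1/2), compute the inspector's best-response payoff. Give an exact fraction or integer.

day 1: (-1)·(1/8) + (0)·(1/4) + (2)·(1/8) + (-4)·(1/2) = -15/8.
day 2: (-1)·(1/8) + (-8)·(1/4) + (-7)·(1/8) + (4)·(1/2) = -1.
The best pure response is day 2 with expected payoff -1.

-1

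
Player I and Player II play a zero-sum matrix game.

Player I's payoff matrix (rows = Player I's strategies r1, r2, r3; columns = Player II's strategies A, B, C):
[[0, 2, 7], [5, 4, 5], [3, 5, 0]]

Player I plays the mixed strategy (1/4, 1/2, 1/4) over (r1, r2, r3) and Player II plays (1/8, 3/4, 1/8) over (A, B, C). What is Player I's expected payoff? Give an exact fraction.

15/4

Against (1/8, 3/4, 1/8), each row's expected payoff is r1: 19/8; r2: 17/4; r3: 33/8.
Taking the (1/4, 1/2, 1/4)-weighted average: (1/4)·(19/8) + (1/2)·(17/4) + (1/4)·(33/8) = 15/4.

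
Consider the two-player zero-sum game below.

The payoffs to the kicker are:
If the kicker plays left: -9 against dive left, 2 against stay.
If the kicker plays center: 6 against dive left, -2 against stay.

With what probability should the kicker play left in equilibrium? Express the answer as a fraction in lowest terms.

Row minima are -9 and -2, so the kicker's maximin is -2; column maxima are 6 and 2, so the goalkeeper's minimax is 2. These differ, so the equilibrium is in mixed strategies.
Let the kicker play left with probability p. The goalkeeper is indifferent when −9p + 6(1−p) = 2p − 2(1−p), giving p = 8/19.

8/19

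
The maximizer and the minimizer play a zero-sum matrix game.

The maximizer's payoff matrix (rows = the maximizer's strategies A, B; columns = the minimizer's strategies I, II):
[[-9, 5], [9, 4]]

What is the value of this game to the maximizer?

81/19

Row minima are -9 and 4, so the maximizer's maximin is 4; column maxima are 9 and 5, so the minimizer's minimax is 5. These differ, so the equilibrium is in mixed strategies.
Let the maximizer play A with probability p. The minimizer is indifferent when −9p + 9(1−p) = 5p + 4(1−p), giving p = 5/19.
Let the minimizer play I with probability q. The maximizer is indifferent when −9q + 5(1−q) = 9q + 4(1−q), giving q = 1/19.
The value is -9·(1/19) + (5)·(18/19) = 81/19.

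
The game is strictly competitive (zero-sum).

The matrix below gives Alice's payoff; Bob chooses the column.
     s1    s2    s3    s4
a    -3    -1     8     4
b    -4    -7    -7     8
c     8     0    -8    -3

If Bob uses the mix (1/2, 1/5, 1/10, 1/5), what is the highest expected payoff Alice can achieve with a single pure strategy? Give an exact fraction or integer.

13/5

a: (-3)·(1/2) + (-1)·(1/5) + (8)·(1/10) + (4)·(1/5) = -1/10.
b: (-4)·(1/2) + (-7)·(1/5) + (-7)·(1/10) + (8)·(1/5) = -5/2.
c: (8)·(1/2) + (0)·(1/5) + (-8)·(1/10) + (-3)·(1/5) = 13/5.
The best pure response is c with expected payoff 13/5.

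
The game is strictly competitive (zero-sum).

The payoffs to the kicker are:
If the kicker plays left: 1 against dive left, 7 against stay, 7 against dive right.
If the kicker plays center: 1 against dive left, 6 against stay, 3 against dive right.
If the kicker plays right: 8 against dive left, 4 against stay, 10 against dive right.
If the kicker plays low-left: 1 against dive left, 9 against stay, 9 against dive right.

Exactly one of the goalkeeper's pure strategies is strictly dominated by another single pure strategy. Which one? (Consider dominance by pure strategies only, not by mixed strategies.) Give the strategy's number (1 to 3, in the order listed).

3

The goalkeeper prefers columns that give the kicker less. Compare dive right with dive left: 1 < 7, 1 < 3, 8 < 10, 1 < 9.
So dive left strictly dominates dive right for the goalkeeper; dive right is strictly dominated.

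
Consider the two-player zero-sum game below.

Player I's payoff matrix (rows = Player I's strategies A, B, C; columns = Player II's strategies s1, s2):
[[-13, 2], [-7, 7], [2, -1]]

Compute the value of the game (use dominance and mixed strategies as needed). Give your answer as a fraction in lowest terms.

Row A is strictly dominated by row B, so Player I never plays it.
The remaining 2×2 game on (B, C) × (s1, s2) has no saddle point. Let Player I play B with probability p; indifference gives −7p + 2(1−p) = 7p − (1−p), so p = 3/17.
Similarly Player II's optimal q on s1 is 8/17, and the value is -7·(8/17) + (7)·(9/17) = 7/17.

7/17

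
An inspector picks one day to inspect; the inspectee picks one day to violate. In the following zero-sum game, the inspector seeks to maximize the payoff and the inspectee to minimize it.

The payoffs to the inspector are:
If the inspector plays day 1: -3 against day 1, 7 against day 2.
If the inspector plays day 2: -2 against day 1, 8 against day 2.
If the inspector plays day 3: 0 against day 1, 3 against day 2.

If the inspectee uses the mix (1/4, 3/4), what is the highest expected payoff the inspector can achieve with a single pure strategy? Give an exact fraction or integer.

day 1: (-3)·(1/4) + (7)·(3/4) = 9/2.
day 2: (-2)·(1/4) + (8)·(3/4) = 11/2.
day 3: (0)·(1/4) + (3)·(3/4) = 9/4.
The best pure response is day 2 with expected payoff 11/2.

11/2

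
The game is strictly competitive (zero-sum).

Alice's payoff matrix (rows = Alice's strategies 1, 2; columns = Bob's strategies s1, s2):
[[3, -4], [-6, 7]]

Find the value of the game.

Row minima are -4 and -6, so Alice's maximin is -4; column maxima are 3 and 7, so Bob's minimax is 3. These differ, so the equilibrium is in mixed strategies.
Let Alice play 1 with probability p. Bob is indifferent when 3p − 6(1−p) = −4p + 7(1−p), giving p = 13/20.
Let Bob play s1 with probability q. Alice is indifferent when 3q − 4(1−q) = −6q + 7(1−q), giving q = 11/20.
The value is 3·(11/20) + (-4)·(9/20) = -3/20.

-3/20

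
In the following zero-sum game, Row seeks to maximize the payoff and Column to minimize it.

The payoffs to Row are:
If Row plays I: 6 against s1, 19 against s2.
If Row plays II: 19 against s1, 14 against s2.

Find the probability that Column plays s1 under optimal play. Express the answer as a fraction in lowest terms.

5/18

Row minima are 6 and 14, so Row's maximin is 14; column maxima are 19 and 19, so Column's minimax is 19. These differ, so the equilibrium is in mixed strategies.
Let Column play s1 with probability q. Row is indifferent when 6q + 19(1−q) = 19q + 14(1−q), giving q = 5/18.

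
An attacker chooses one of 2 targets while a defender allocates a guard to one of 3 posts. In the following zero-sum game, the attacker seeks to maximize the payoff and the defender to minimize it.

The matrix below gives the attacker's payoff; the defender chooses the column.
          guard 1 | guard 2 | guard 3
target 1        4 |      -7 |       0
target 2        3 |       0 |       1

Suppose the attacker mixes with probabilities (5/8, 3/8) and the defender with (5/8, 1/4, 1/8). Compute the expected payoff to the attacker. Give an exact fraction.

Against (5/8, 1/4, 1/8), each row's expected payoff is target 1: 3/4; target 2: 2.
Taking the (5/8, 3/8)-weighted average: (5/8)·(3/4) + (3/8)·(2) = 39/32.

39/32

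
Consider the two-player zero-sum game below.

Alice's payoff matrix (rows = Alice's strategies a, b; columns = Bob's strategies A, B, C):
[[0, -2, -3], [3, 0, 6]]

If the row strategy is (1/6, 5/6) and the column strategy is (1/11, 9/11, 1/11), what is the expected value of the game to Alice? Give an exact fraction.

4/11

Against (1/11, 9/11, 1/11), each row's expected payoff is a: -21/11; b: 9/11.
Taking the (1/6, 5/6)-weighted average: (1/6)·(-21/11) + (5/6)·(9/11) = 4/11.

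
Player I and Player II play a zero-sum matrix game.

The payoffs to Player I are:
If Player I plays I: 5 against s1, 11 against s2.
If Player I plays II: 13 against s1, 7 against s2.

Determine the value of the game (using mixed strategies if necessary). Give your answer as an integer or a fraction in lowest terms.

9

Row minima are 5 and 7, so Player I's maximin is 7; column maxima are 13 and 11, so Player II's minimax is 11. These differ, so the equilibrium is in mixed strategies.
Let Player I play I with probability p. Player II is indifferent when 5p + 13(1−p) = 11p + 7(1−p), giving p = 1/2.
Let Player II play s1 with probability q. Player I is indifferent when 5q + 11(1−q) = 13q + 7(1−q), giving q = 1/3.
The value is 5·(1/3) + (11)·(2/3) = 9.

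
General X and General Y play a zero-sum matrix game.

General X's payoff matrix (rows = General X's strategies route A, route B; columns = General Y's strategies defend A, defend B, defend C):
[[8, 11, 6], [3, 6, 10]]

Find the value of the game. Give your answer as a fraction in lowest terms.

Column defend B is strictly dominated by defend A for General Y (it gives General X more in every row).
The remaining 2×2 game on (route A, route B) × (defend A, defend C) has no saddle point. Let General X play route A with probability p; indifference gives 8p + 3(1−p) = 6p + 10(1−p), so p = 7/9.
Similarly General Y's optimal q on defend A is 4/9, and the value is 8·(4/9) + (6)·(5/9) = 62/9.

62/9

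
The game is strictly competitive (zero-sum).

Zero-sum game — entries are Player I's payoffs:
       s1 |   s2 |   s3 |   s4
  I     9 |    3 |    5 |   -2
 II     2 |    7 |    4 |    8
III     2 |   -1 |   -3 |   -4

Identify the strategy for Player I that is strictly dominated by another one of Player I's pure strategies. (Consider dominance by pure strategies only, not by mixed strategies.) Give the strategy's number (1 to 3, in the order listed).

Compare III with I: 9 > 2, 3 > -1, 5 > -3, -2 > -4.
So I strictly dominates III for Player I; III is strictly dominated.

3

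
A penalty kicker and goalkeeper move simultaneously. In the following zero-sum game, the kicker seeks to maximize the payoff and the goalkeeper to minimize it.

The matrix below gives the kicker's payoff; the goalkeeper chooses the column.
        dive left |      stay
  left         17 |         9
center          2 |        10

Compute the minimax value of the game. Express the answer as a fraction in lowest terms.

19/2

Row minima are 9 and 2, so the kicker's maximin is 9; column maxima are 17 and 10, so the goalkeeper's minimax is 10. These differ, so the equilibrium is in mixed strategies.
Let the kicker play left with probability p. The goalkeeper is indifferent when 17p + 2(1−p) = 9p + 10(1−p), giving p = 1/2.
Let the goalkeeper play dive left with probability q. The kicker is indifferent when 17q + 9(1−q) = 2q + 10(1−q), giving q = 1/16.
The value is 17·(1/16) + (9)·(15/16) = 19/2.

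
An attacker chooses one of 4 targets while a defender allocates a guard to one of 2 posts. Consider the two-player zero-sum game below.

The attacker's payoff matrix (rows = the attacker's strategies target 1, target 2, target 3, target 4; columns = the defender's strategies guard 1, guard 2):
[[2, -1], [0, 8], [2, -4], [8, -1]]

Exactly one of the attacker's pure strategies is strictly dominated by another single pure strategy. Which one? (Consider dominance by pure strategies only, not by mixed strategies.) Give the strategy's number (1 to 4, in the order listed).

Compare target 3 with target 4: 8 > 2, -1 > -4.
So target 4 strictly dominates target 3 for the attacker; target 3 is strictly dominated.

3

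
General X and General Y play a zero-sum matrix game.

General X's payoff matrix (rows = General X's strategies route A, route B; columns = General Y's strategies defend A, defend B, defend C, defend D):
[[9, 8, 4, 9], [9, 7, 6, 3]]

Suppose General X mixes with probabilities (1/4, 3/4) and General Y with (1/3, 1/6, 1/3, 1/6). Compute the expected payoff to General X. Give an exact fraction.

163/24

Against (1/3, 1/6, 1/3, 1/6), each row's expected payoff is route A: 43/6; route B: 20/3.
Taking the (1/4, 3/4)-weighted average: (1/4)·(43/6) + (3/4)·(20/3) = 163/24.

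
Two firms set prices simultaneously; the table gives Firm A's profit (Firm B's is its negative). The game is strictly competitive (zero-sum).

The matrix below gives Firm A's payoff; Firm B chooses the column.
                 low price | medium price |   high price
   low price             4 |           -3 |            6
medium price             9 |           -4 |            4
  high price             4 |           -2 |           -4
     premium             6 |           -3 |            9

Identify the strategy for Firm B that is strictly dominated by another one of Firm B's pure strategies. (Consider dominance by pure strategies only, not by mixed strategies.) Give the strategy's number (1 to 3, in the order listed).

1

Firm B prefers columns that give Firm A less. Compare low price with medium price: -3 < 4, -4 < 9, -2 < 4, -3 < 6.
So medium price strictly dominates low price for Firm B; low price is strictly dominated.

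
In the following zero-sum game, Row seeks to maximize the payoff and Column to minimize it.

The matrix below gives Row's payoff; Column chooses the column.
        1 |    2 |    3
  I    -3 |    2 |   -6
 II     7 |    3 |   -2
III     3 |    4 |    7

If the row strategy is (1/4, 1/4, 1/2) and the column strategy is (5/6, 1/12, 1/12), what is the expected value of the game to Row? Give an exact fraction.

119/48

Against (5/6, 1/12, 1/12), each row's expected payoff is I: -17/6; II: 71/12; III: 41/12.
Taking the (1/4, 1/4, 1/2)-weighted average: (1/4)·(-17/6) + (1/4)·(71/12) + (1/2)·(41/12) = 119/48.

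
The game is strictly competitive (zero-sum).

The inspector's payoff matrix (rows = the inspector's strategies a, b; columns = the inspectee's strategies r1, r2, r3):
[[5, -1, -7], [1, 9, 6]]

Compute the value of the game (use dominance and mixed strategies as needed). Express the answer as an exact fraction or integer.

37/17

Column r2 is strictly dominated by r3 for the inspectee (it gives the inspector more in every row).
The remaining 2×2 game on (a, b) × (r1, r3) has no saddle point. Let the inspector play a with probability p; indifference gives 5p + (1−p) = −7p + 6(1−p), so p = 5/17.
Similarly the inspectee's optimal q on r1 is 13/17, and the value is 5·(13/17) + (-7)·(4/17) = 37/17.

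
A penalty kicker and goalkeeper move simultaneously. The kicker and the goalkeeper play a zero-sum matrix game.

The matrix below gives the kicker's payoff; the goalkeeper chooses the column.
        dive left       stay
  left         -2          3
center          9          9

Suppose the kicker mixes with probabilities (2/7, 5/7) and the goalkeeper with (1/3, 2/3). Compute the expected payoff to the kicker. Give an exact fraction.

143/21

Against (1/3, 2/3), each row's expected payoff is left: 4/3; center: 9.
Taking the (2/7, 5/7)-weighted average: (2/7)·(4/3) + (5/7)·(9) = 143/21.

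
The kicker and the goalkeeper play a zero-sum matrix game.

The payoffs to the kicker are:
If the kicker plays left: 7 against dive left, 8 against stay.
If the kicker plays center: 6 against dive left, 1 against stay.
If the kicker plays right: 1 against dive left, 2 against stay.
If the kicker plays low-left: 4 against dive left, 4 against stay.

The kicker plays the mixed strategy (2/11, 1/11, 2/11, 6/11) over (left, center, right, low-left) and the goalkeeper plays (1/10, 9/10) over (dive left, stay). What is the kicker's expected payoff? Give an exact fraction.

Against (1/10, 9/10), each row's expected payoff is left: 79/10; center: 3/2; right: 19/10; low-left: 4.
Taking the (2/11, 1/11, 2/11, 6/11)-weighted average: (2/11)·(79/10) + (1/11)·(3/2) + (2/11)·(19/10) + (6/11)·(4) = 41/10.

41/10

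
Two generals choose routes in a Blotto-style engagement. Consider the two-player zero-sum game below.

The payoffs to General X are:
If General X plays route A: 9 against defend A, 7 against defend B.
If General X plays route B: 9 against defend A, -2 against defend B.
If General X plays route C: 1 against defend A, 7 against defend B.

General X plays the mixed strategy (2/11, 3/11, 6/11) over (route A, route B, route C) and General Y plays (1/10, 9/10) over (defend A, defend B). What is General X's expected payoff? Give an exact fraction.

501/110

Against (1/10, 9/10), each row's expected payoff is route A: 36/5; route B: -9/10; route C: 32/5.
Taking the (2/11, 3/11, 6/11)-weighted average: (2/11)·(36/5) + (3/11)·(-9/10) + (6/11)·(32/5) = 501/110.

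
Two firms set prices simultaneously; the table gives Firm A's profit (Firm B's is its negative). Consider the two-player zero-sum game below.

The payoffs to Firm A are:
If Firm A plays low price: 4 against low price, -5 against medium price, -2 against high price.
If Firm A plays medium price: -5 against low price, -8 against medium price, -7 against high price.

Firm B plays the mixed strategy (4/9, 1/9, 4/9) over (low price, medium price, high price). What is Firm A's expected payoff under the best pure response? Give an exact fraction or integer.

1/3

low price: (4)·(4/9) + (-5)·(1/9) + (-2)·(4/9) = 1/3.
medium price: (-5)·(4/9) + (-8)·(1/9) + (-7)·(4/9) = -56/9.
The best pure response is low price with expected payoff 1/3.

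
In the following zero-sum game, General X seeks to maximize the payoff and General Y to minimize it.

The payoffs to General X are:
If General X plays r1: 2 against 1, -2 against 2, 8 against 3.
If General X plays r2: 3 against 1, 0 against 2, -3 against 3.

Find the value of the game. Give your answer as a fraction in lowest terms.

Column 1 is strictly dominated by 2 for General Y (it gives General X more in every row).
The remaining 2×2 game on (r1, r2) × (2, 3) has no saddle point. Let General X play r1 with probability p; indifference gives −2p = 8p − 3(1−p), so p = 3/13.
Similarly General Y's optimal q on 2 is 11/13, and the value is -2·(11/13) + (8)·(2/13) = -6/13.

-6/13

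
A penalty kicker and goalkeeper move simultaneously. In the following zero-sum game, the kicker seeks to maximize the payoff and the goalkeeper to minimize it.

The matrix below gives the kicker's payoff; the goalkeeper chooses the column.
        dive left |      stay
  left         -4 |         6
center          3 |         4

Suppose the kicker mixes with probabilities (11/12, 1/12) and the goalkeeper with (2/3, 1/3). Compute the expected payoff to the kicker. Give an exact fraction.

-1/3

Against (2/3, 1/3), each row's expected payoff is left: -2/3; center: 10/3.
Taking the (11/12, 1/12)-weighted average: (11/12)·(-2/3) + (1/12)·(10/3) = -1/3.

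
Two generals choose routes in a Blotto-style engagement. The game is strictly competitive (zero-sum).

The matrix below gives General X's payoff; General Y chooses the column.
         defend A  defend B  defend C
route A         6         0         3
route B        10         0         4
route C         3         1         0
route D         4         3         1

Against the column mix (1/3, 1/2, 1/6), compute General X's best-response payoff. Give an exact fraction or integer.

4

route A: (6)·(1/3) + (0)·(1/2) + (3)·(1/6) = 5/2.
route B: (10)·(1/3) + (0)·(1/2) + (4)·(1/6) = 4.
route C: (3)·(1/3) + (1)·(1/2) + (0)·(1/6) = 3/2.
route D: (4)·(1/3) + (3)·(1/2) + (1)·(1/6) = 3.
The best pure response is route B with expected payoff 4.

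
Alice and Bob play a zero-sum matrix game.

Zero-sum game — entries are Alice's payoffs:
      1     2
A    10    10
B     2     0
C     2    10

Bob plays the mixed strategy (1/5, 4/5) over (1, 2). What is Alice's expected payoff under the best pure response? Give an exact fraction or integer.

10

A: (10)·(1/5) + (10)·(4/5) = 10.
B: (2)·(1/5) + (0)·(4/5) = 2/5.
C: (2)·(1/5) + (10)·(4/5) = 42/5.
The best pure response is A with expected payoff 10.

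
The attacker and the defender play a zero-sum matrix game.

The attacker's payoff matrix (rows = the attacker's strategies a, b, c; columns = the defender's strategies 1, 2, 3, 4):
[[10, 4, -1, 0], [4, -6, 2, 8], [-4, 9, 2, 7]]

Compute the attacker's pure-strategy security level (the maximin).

The worst-case payoff for each row is a: -1, b: -6, c: -4.
The best of these is -1.

-1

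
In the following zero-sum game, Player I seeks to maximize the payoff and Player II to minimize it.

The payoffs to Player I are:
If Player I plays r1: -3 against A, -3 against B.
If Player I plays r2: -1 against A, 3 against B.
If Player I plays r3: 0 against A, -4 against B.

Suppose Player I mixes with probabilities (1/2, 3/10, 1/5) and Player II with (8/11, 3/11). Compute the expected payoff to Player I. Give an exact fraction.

Against (8/11, 3/11), each row's expected payoff is r1: -3; r2: 1/11; r3: -12/11.
Taking the (1/2, 3/10, 1/5)-weighted average: (1/2)·(-3) + (3/10)·(1/11) + (1/5)·(-12/11) = -93/55.

-93/55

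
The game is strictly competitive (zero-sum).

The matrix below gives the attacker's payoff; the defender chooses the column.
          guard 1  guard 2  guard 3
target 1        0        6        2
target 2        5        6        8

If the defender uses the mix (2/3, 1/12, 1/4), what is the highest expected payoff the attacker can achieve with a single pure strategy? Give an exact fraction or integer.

target 1: (0)·(2/3) + (6)·(1/12) + (2)·(1/4) = 1.
target 2: (5)·(2/3) + (6)·(1/12) + (8)·(1/4) = 35/6.
The best pure response is target 2 with expected payoff 35/6.

35/6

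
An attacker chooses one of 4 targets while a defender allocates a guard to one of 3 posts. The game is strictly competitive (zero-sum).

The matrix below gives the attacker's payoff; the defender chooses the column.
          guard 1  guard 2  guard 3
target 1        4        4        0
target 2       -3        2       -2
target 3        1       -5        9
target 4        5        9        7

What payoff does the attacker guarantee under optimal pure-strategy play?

Row minima: 0, -3, -5, 5 → the attacker's maximin is 5.
Column maxima: 5, 9, 9 → the defender's minimax is 5.
They coincide at (target 4, guard 1), so the value is 5.

5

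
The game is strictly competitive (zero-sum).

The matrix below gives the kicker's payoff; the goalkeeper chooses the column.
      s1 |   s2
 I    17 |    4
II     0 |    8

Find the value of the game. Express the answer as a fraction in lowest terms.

136/21

Row minima are 4 and 0, so the kicker's maximin is 4; column maxima are 17 and 8, so the goalkeeper's minimax is 8. These differ, so the equilibrium is in mixed strategies.
Let the kicker play I with probability p. The goalkeeper is indifferent when 17p = 4p + 8(1−p), giving p = 8/21.
Let the goalkeeper play s1 with probability q. The kicker is indifferent when 17q + 4(1−q) = 8(1−q), giving q = 4/21.
The value is 17·(4/21) + (4)·(17/21) = 136/21.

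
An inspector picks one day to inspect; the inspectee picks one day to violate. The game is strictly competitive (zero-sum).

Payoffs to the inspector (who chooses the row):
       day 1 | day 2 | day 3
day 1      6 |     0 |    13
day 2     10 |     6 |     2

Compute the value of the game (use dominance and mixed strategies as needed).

78/17

Column day 1 is strictly dominated by day 2 for the inspectee (it gives the inspector more in every row).
The remaining 2×2 game on (day 1, day 2) × (day 2, day 3) has no saddle point. Let the inspector play day 1 with probability p; indifference gives 6(1−p) = 13p + 2(1−p), so p = 4/17.
Similarly the inspectee's optimal q on day 2 is 11/17, and the value is 0·(11/17) + (13)·(6/17) = 78/17.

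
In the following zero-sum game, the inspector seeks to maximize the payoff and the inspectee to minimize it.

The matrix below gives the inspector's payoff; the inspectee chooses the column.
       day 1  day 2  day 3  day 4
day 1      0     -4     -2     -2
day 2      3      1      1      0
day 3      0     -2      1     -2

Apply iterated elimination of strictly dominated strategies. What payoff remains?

Row day 1 is strictly dominated by row day 2 (3>0, 1>-4, 1>-2, 0>-2); eliminate day 1.
Column day 3 is strictly dominated by day 4 for the inspectee (0<1, -2<1); eliminate day 3.
Row day 3 is strictly dominated by row day 2 (3>0, 1>-2, 0>-2); eliminate day 3.
Column day 2 is strictly dominated by day 4 for the inspectee (0<1); eliminate day 2.
Column day 1 is strictly dominated by day 4 for the inspectee (0<3); eliminate day 1.
Only (day 2, day 4) remains, with payoff 0.

0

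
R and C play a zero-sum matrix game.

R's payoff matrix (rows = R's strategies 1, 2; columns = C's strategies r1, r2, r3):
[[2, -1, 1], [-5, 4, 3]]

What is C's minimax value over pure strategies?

The worst case (largest entry) in each column is r1: 2, r2: 4, r3: 3.
The best (smallest) of these is 2.

2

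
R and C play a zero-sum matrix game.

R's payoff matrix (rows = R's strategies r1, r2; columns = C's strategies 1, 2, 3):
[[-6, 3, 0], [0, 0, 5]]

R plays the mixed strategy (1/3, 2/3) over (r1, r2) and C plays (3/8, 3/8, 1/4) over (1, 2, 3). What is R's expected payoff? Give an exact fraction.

11/24

Against (3/8, 3/8, 1/4), each row's expected payoff is r1: -9/8; r2: 5/4.
Taking the (1/3, 2/3)-weighted average: (1/3)·(-9/8) + (2/3)·(5/4) = 11/24.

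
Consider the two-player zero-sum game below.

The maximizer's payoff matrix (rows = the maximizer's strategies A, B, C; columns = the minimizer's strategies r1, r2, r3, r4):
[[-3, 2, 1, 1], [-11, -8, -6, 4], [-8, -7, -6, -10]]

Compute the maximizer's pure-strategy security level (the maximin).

The worst-case payoff for each row is A: -3, B: -11, C: -10.
The best of these is -3.

-3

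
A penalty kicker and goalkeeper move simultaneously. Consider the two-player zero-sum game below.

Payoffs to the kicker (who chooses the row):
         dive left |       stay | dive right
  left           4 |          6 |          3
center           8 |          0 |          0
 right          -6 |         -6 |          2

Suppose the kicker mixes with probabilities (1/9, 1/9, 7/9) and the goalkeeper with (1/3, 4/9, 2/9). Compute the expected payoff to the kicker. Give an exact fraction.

-200/81

Against (1/3, 4/9, 2/9), each row's expected payoff is left: 14/3; center: 8/3; right: -38/9.
Taking the (1/9, 1/9, 7/9)-weighted average: (1/9)·(14/3) + (1/9)·(8/3) + (7/9)·(-38/9) = -200/81.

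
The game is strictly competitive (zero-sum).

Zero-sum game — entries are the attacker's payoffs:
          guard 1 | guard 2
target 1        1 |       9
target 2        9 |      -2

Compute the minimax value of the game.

83/19

Row minima are 1 and -2, so the attacker's maximin is 1; column maxima are 9 and 9, so the defender's minimax is 9. These differ, so the equilibrium is in mixed strategies.
Let the attacker play target 1 with probability p. The defender is indifferent when p + 9(1−p) = 9p − 2(1−p), giving p = 11/19.
Let the defender play guard 1 with probability q. The attacker is indifferent when q + 9(1−q) = 9q − 2(1−q), giving q = 11/19.
The value is 1·(11/19) + (9)·(8/19) = 83/19.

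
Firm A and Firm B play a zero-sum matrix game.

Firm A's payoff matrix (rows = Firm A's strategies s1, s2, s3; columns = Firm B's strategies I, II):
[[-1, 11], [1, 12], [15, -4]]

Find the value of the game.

92/15

Row s1 is strictly dominated by row s2, so Firm A never plays it.
The remaining 2×2 game on (s2, s3) × (I, II) has no saddle point. Let Firm A play s2 with probability p; indifference gives p + 15(1−p) = 12p − 4(1−p), so p = 19/30.
Similarly Firm B's optimal q on I is 8/15, and the value is 1·(8/15) + (12)·(7/15) = 92/15.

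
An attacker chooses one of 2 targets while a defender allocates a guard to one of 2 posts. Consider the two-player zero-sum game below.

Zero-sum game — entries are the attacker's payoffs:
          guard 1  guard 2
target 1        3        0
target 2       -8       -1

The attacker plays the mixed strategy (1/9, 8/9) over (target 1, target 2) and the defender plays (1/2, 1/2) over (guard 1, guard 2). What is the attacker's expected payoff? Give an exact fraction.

Against (1/2, 1/2), each row's expected payoff is target 1: 3/2; target 2: -9/2.
Taking the (1/9, 8/9)-weighted average: (1/9)·(3/2) + (8/9)·(-9/2) = -23/6.

-23/6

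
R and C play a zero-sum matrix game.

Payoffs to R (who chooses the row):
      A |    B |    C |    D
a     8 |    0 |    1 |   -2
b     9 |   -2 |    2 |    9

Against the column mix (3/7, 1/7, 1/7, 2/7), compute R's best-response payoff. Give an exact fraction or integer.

a: (8)·(3/7) + (0)·(1/7) + (1)·(1/7) + (-2)·(2/7) = 3.
b: (9)·(3/7) + (-2)·(1/7) + (2)·(1/7) + (9)·(2/7) = 45/7.
The best pure response is b with expected payoff 45/7.

45/7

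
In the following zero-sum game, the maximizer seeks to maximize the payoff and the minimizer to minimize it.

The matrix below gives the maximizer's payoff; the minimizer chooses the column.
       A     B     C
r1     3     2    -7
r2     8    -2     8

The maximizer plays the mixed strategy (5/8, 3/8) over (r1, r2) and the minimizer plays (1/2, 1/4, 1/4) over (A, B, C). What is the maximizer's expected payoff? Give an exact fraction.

71/32

Against (1/2, 1/4, 1/4), each row's expected payoff is r1: 1/4; r2: 11/2.
Taking the (5/8, 3/8)-weighted average: (5/8)·(1/4) + (3/8)·(11/2) = 71/32.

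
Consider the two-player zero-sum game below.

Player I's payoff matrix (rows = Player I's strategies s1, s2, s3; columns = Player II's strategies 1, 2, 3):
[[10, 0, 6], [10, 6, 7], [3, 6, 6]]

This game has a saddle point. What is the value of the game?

Row minima: 0, 6, 3 → Player I's maximin is 6.
Column maxima: 10, 6, 7 → Player II's minimax is 6.
They coincide at (s2, 2), so the value is 6.

6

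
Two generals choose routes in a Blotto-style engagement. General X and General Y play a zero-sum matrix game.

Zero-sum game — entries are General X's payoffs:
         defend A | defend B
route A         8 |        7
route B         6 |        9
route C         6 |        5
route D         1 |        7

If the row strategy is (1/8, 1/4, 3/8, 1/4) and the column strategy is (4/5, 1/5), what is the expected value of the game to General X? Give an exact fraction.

Against (4/5, 1/5), each row's expected payoff is route A: 39/5; route B: 33/5; route C: 29/5; route D: 11/5.
Taking the (1/8, 1/4, 3/8, 1/4)-weighted average: (1/8)·(39/5) + (1/4)·(33/5) + (3/8)·(29/5) + (1/4)·(11/5) = 107/20.

107/20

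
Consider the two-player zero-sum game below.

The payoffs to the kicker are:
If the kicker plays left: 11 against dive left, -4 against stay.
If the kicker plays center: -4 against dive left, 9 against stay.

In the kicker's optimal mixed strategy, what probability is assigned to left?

13/28

Row minima are -4 and -4, so the kicker's maximin is -4; column maxima are 11 and 9, so the goalkeeper's minimax is 9. These differ, so the equilibrium is in mixed strategies.
Let the kicker play left with probability p. The goalkeeper is indifferent when 11p − 4(1−p) = −4p + 9(1−p), giving p = 13/28.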